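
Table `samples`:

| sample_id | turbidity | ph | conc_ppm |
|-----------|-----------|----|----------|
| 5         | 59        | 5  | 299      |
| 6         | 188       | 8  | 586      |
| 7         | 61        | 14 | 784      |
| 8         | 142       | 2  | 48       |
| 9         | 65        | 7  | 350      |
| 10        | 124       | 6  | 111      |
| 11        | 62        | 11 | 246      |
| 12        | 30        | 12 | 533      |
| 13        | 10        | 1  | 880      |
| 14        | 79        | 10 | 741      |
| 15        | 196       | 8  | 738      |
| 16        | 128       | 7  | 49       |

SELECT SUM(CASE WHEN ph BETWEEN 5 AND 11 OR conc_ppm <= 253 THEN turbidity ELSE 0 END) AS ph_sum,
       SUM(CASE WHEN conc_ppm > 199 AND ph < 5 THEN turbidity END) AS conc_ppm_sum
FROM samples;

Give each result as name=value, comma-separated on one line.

[ph_sum: ph BETWEEN 5 AND 11 OR conc_ppm <= 253]
sample_id=5: ✓ → 59
sample_id=6: ✓ → 188
sample_id=7: ✗
sample_id=8: ✓ → 142
sample_id=9: ✓ → 65
sample_id=10: ✓ → 124
sample_id=11: ✓ → 62
sample_id=12: ✗
sample_id=13: ✗
sample_id=14: ✓ → 79
sample_id=15: ✓ → 196
sample_id=16: ✓ → 128
ph_sum = 59 + 188 + 142 + 65 + 124 + 62 + 79 + 196 + 128 = 1043
—
[conc_ppm_sum: conc_ppm > 199 AND ph < 5]
sample_id=5: ✗
sample_id=6: ✗
sample_id=7: ✗
sample_id=8: ✗
sample_id=9: ✗
sample_id=10: ✗
sample_id=11: ✗
sample_id=12: ✗
sample_id=13: ✓ → 10
sample_id=14: ✗
sample_id=15: ✗
sample_id=16: ✗
conc_ppm_sum = 10

ph_sum=1043, conc_ppm_sum=10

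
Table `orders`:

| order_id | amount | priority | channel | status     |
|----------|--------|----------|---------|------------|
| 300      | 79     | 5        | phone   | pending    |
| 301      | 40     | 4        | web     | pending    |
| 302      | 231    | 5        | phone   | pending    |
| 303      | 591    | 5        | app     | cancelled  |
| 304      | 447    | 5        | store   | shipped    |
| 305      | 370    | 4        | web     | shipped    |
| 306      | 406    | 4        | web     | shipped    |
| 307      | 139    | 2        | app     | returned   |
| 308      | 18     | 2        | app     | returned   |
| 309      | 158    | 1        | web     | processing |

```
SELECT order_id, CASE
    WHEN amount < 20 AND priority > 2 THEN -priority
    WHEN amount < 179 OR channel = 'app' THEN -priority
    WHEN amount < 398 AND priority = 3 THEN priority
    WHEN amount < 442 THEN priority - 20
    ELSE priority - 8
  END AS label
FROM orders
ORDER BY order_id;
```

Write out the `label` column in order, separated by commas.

order_id=300: amount < 179 OR channel = 'app' → -5
order_id=301: amount < 179 OR channel = 'app' → -4
order_id=302: amount < 442 → -15
order_id=303: amount < 179 OR channel = 'app' → -5
order_id=304: ELSE → -3
order_id=305: amount < 442 → -16
order_id=306: amount < 442 → -16
order_id=307: amount < 179 OR channel = 'app' → -2
order_id=308: amount < 179 OR channel = 'app' → -2
order_id=309: amount < 179 OR channel = 'app' → -1

-5, -4, -15, -5, -3, -16, -16, -2, -2, -1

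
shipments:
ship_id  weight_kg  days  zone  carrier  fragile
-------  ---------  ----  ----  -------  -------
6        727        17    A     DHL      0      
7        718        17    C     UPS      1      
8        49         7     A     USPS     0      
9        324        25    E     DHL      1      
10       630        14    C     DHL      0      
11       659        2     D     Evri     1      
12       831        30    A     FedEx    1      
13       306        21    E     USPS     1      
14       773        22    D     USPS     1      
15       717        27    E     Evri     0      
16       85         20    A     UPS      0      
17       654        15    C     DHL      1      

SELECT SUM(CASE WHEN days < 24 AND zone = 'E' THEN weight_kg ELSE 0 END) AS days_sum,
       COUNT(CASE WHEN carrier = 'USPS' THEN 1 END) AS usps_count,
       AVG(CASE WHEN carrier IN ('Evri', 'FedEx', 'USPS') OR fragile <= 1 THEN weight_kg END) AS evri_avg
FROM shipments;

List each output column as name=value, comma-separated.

days_sum=306, usps_count=3, evri_avg=539.4166666667

[days_sum: days < 24 AND zone = 'E']
ship_id=6: ✗
ship_id=7: ✗
ship_id=8: ✗
ship_id=9: ✗
ship_id=10: ✗
ship_id=11: ✗
ship_id=12: ✗
ship_id=13: ✓ → 306
ship_id=14: ✗
ship_id=15: ✗
ship_id=16: ✗
ship_id=17: ✗
days_sum = 306
—
[usps_count: carrier = 'USPS']
ship_id=6: ✗
ship_id=7: ✗
ship_id=8: ✓ → 1
ship_id=9: ✗
ship_id=10: ✗
ship_id=11: ✗
ship_id=12: ✗
ship_id=13: ✓ → 1
ship_id=14: ✓ → 1
ship_id=15: ✗
ship_id=16: ✗
ship_id=17: ✗
usps_count = COUNT(1, 1, 1) = 3
—
[evri_avg: carrier IN ('Evri', 'FedEx', 'USPS') OR fragile <= 1]
ship_id=6: ✓ → 727
ship_id=7: ✓ → 718
ship_id=8: ✓ → 49
ship_id=9: ✓ → 324
ship_id=10: ✓ → 630
ship_id=11: ✓ → 659
ship_id=12: ✓ → 831
ship_id=13: ✓ → 306
ship_id=14: ✓ → 773
ship_id=15: ✓ → 717
ship_id=16: ✓ → 85
ship_id=17: ✓ → 654
evri_avg = (727 + 718 + 49 + 324 + 630 + 659 + 831 + 306 + 773 + 717 + 85 + 654) / 12 = 539.4166666667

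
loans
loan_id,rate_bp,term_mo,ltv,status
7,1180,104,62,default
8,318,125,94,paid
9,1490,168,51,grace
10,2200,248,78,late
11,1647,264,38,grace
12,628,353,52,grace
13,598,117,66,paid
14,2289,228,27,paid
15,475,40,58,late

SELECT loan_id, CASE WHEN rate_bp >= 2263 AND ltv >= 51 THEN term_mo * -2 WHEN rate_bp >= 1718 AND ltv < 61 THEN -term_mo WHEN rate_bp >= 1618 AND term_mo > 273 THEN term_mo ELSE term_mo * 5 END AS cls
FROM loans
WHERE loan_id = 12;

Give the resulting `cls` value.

1765

loan_id = 12: rate_bp=628, term_mo=353, ltv=52, status=grace.
rate_bp >= 2263 AND ltv >= 51 → false
rate_bp >= 1718 AND ltv < 61 → false
rate_bp >= 1618 AND term_mo > 273 → false
No prior WHEN matched → ELSE → 1765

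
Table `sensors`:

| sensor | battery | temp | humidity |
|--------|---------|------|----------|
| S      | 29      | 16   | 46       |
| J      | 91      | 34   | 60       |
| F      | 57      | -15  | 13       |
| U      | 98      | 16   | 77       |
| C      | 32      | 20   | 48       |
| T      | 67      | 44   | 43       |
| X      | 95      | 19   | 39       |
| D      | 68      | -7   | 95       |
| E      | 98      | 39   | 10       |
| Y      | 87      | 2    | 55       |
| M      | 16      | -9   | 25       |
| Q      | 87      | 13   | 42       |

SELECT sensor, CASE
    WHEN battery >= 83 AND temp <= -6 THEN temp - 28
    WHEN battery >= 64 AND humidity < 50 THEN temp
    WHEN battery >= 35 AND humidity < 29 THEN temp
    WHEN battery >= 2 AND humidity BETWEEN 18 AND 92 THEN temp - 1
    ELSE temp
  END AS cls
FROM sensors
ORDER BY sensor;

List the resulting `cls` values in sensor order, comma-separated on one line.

sensor=C: battery >= 2 AND humidity BETWEEN 18 AND 92 → 19
sensor=D: ELSE → -7
sensor=E: battery >= 64 AND humidity < 50 → 39
sensor=F: battery >= 35 AND humidity < 29 → -15
sensor=J: battery >= 2 AND humidity BETWEEN 18 AND 92 → 33
sensor=M: battery >= 2 AND humidity BETWEEN 18 AND 92 → -10
sensor=Q: battery >= 64 AND humidity < 50 → 13
sensor=S: battery >= 2 AND humidity BETWEEN 18 AND 92 → 15
sensor=T: battery >= 64 AND humidity < 50 → 44
sensor=U: battery >= 2 AND humidity BETWEEN 18 AND 92 → 15
sensor=X: battery >= 64 AND humidity < 50 → 19
sensor=Y: battery >= 2 AND humidity BETWEEN 18 AND 92 → 1

19, -7, 39, -15, 33, -10, 13, 15, 44, 15, 19, 1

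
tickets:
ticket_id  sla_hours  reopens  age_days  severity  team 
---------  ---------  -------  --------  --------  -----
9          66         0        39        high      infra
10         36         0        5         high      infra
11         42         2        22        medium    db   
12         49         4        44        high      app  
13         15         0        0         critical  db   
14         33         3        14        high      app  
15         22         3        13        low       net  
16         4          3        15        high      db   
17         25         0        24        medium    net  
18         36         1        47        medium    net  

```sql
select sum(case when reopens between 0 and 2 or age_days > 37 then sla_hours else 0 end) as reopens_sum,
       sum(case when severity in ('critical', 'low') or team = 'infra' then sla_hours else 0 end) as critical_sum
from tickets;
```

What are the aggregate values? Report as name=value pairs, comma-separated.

[reopens_sum: reopens between 0 and 2 or age_days > 37]
ticket_id=9: ✓ → 66
ticket_id=10: ✓ → 36
ticket_id=11: ✓ → 42
ticket_id=12: ✓ → 49
ticket_id=13: ✓ → 15
ticket_id=14: ✗
ticket_id=15: ✗
ticket_id=16: ✗
ticket_id=17: ✓ → 25
ticket_id=18: ✓ → 36
reopens_sum = 66 + 36 + 42 + 49 + 15 + 25 + 36 = 269
—
[critical_sum: severity in ('critical', 'low') or team = 'infra']
ticket_id=9: ✓ → 66
ticket_id=10: ✓ → 36
ticket_id=11: ✗
ticket_id=12: ✗
ticket_id=13: ✓ → 15
ticket_id=14: ✗
ticket_id=15: ✓ → 22
ticket_id=16: ✗
ticket_id=17: ✗
ticket_id=18: ✗
critical_sum = 66 + 36 + 15 + 22 = 139

reopens_sum=269, critical_sum=139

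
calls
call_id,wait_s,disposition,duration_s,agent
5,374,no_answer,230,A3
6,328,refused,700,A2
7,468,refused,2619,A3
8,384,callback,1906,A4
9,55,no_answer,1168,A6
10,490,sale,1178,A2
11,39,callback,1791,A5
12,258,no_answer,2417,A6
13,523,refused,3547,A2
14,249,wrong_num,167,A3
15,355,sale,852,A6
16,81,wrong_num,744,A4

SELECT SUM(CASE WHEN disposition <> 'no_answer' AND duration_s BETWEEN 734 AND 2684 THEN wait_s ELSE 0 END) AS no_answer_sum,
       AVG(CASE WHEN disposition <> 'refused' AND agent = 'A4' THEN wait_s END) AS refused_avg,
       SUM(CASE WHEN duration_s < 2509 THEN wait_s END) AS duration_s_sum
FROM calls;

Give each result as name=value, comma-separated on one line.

no_answer_sum=1817, refused_avg=232.5, duration_s_sum=2613

[no_answer_sum: disposition <> 'no_answer' AND duration_s BETWEEN 734 AND 2684]
call_id=5: ✗
call_id=6: ✗
call_id=7: ✓ → 468
call_id=8: ✓ → 384
call_id=9: ✗
call_id=10: ✓ → 490
call_id=11: ✓ → 39
call_id=12: ✗
call_id=13: ✗
call_id=14: ✗
call_id=15: ✓ → 355
call_id=16: ✓ → 81
no_answer_sum = 468 + 384 + 490 + 39 + 355 + 81 = 1817
—
[refused_avg: disposition <> 'refused' AND agent = 'A4']
call_id=5: ✗
call_id=6: ✗
call_id=7: ✗
call_id=8: ✓ → 384
call_id=9: ✗
call_id=10: ✗
call_id=11: ✗
call_id=12: ✗
call_id=13: ✗
call_id=14: ✗
call_id=15: ✗
call_id=16: ✓ → 81
refused_avg = (384 + 81) / 2 = 232.5
—
[duration_s_sum: duration_s < 2509]
call_id=5: ✓ → 374
call_id=6: ✓ → 328
call_id=7: ✗
call_id=8: ✓ → 384
call_id=9: ✓ → 55
call_id=10: ✓ → 490
call_id=11: ✓ → 39
call_id=12: ✓ → 258
call_id=13: ✗
call_id=14: ✓ → 249
call_id=15: ✓ → 355
call_id=16: ✓ → 81
duration_s_sum = 374 + 328 + 384 + 55 + 490 + 39 + 258 + 249 + 355 + 81 = 2613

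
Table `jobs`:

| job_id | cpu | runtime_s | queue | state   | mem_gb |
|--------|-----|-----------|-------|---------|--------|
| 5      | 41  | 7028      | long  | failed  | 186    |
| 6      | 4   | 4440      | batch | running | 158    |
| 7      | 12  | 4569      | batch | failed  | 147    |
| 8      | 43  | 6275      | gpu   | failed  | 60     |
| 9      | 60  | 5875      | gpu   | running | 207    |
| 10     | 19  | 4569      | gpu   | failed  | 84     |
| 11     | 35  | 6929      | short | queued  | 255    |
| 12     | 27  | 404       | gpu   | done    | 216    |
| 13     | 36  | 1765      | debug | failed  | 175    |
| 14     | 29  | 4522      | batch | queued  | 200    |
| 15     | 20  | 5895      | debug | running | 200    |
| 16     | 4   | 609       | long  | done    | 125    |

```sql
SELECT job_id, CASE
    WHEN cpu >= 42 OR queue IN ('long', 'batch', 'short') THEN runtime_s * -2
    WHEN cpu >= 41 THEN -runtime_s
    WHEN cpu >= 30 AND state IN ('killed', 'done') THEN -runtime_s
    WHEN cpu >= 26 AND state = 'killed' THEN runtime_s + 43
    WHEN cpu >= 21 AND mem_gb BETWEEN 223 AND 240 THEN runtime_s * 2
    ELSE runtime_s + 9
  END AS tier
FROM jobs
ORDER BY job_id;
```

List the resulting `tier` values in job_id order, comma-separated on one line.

-14056, -8880, -9138, -12550, -11750, 4578, -13858, 413, 1774, -9044, 5904, -1218

job_id=5: cpu >= 42 OR queue IN ('long', 'batch', 'short') → -14056
job_id=6: cpu >= 42 OR queue IN ('long', 'batch', 'short') → -8880
job_id=7: cpu >= 42 OR queue IN ('long', 'batch', 'short') → -9138
job_id=8: cpu >= 42 OR queue IN ('long', 'batch', 'short') → -12550
job_id=9: cpu >= 42 OR queue IN ('long', 'batch', 'short') → -11750
job_id=10: ELSE → 4578
job_id=11: cpu >= 42 OR queue IN ('long', 'batch', 'short') → -13858
job_id=12: ELSE → 413
job_id=13: ELSE → 1774
job_id=14: cpu >= 42 OR queue IN ('long', 'batch', 'short') → -9044
job_id=15: ELSE → 5904
job_id=16: cpu >= 42 OR queue IN ('long', 'batch', 'short') → -1218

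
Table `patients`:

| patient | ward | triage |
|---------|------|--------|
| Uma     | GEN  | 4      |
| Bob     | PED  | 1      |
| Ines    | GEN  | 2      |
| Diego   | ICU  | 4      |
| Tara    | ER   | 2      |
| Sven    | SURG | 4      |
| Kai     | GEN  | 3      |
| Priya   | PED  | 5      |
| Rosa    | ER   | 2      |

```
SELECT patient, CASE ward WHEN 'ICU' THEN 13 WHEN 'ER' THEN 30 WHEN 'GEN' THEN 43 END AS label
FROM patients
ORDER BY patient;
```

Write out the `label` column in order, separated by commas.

NULL, 13, 43, 43, NULL, 30, NULL, 30, 43

patient=Bob: (no match → NULL) → NULL
patient=Diego: ward='ICU' → 13
patient=Ines: ward='GEN' → 43
patient=Kai: ward='GEN' → 43
patient=Priya: (no match → NULL) → NULL
patient=Rosa: ward='ER' → 30
patient=Sven: (no match → NULL) → NULL
patient=Tara: ward='ER' → 30
patient=Uma: ward='GEN' → 43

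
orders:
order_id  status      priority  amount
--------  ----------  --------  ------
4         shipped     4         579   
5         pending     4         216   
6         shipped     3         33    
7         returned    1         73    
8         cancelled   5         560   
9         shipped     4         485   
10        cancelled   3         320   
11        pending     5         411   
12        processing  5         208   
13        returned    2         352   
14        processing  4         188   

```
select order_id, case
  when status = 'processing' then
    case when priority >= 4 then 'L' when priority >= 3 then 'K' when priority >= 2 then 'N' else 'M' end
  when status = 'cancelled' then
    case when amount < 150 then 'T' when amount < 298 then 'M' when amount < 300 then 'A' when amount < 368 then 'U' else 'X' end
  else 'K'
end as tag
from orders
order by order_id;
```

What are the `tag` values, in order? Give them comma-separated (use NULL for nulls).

K, K, K, K, X, K, U, K, L, K, L

order_id=4: status='shipped' → outer ELSE → K
order_id=5: status='pending' → outer ELSE → K
order_id=6: status='shipped' → outer ELSE → K
order_id=7: status='returned' → outer ELSE → K
order_id=8: status='cancelled' → inner[ELSE] → X
order_id=9: status='shipped' → outer ELSE → K
order_id=10: status='cancelled' → inner[amount < 368] → U
order_id=11: status='pending' → outer ELSE → K
order_id=12: status='processing' → inner[priority >= 4] → L
order_id=13: status='returned' → outer ELSE → K
order_id=14: status='processing' → inner[priority >= 4] → L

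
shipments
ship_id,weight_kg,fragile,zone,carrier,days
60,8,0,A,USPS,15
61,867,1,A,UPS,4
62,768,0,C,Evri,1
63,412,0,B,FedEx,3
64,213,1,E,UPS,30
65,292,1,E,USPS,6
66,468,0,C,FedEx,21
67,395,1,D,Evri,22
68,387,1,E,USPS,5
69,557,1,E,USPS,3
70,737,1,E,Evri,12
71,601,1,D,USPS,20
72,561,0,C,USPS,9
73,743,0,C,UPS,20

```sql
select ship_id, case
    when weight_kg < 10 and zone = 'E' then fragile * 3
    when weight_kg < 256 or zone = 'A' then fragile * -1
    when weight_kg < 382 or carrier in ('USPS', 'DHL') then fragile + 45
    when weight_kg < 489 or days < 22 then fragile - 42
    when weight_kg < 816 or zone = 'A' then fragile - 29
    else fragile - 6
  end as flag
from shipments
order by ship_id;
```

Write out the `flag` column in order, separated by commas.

0, -1, -42, -42, -1, 46, -42, -41, 46, 46, -41, 46, 45, -42

ship_id=60: weight_kg < 256 or zone = 'A' → 0
ship_id=61: weight_kg < 256 or zone = 'A' → -1
ship_id=62: weight_kg < 489 or days < 22 → -42
ship_id=63: weight_kg < 489 or days < 22 → -42
ship_id=64: weight_kg < 256 or zone = 'A' → -1
ship_id=65: weight_kg < 382 or carrier in ('USPS', 'DHL') → 46
ship_id=66: weight_kg < 489 or days < 22 → -42
ship_id=67: weight_kg < 489 or days < 22 → -41
ship_id=68: weight_kg < 382 or carrier in ('USPS', 'DHL') → 46
ship_id=69: weight_kg < 382 or carrier in ('USPS', 'DHL') → 46
ship_id=70: weight_kg < 489 or days < 22 → -41
ship_id=71: weight_kg < 382 or carrier in ('USPS', 'DHL') → 46
ship_id=72: weight_kg < 382 or carrier in ('USPS', 'DHL') → 45
ship_id=73: weight_kg < 489 or days < 22 → -42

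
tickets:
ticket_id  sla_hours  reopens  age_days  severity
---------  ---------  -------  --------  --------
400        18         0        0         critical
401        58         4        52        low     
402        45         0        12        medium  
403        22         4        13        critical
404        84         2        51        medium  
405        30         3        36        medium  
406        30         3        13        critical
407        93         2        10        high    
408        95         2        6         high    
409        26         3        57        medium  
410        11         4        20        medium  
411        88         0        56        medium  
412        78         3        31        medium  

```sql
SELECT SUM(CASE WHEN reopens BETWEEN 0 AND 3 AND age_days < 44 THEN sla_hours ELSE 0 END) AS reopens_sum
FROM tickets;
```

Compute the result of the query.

ticket_id=400: ✓ → 18
ticket_id=401: ✗
ticket_id=402: ✓ → 45
ticket_id=403: ✗
ticket_id=404: ✗
ticket_id=405: ✓ → 30
ticket_id=406: ✓ → 30
ticket_id=407: ✓ → 93
ticket_id=408: ✓ → 95
ticket_id=409: ✗
ticket_id=410: ✗
ticket_id=411: ✗
ticket_id=412: ✓ → 78
reopens_sum = 18 + 45 + 30 + 30 + 93 + 95 + 78 = 389

389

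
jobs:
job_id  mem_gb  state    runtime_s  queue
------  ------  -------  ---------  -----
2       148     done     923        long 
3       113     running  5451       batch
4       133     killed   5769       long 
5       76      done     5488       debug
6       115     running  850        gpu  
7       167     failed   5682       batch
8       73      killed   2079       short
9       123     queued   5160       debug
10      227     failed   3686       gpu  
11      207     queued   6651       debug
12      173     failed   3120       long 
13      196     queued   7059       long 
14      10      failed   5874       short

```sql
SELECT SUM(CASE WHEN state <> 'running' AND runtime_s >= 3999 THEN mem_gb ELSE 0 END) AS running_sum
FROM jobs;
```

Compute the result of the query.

job_id=2: ✗
job_id=3: ✗
job_id=4: ✓ → 133
job_id=5: ✓ → 76
job_id=6: ✗
job_id=7: ✓ → 167
job_id=8: ✗
job_id=9: ✓ → 123
job_id=10: ✗
job_id=11: ✓ → 207
job_id=12: ✗
job_id=13: ✓ → 196
job_id=14: ✓ → 10
running_sum = 133 + 76 + 167 + 123 + 207 + 196 + 10 = 912

912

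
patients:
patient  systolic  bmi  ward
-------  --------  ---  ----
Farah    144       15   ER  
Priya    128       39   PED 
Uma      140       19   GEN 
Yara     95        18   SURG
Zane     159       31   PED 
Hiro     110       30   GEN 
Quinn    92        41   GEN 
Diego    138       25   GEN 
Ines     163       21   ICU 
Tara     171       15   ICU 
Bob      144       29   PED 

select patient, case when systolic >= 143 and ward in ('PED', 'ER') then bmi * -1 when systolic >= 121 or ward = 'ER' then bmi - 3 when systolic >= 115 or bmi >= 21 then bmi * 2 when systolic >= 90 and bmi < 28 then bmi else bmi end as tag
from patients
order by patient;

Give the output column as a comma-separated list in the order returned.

patient=Bob: systolic >= 143 and ward in ('PED', 'ER') → -29
patient=Diego: systolic >= 121 or ward = 'ER' → 22
patient=Farah: systolic >= 143 and ward in ('PED', 'ER') → -15
patient=Hiro: systolic >= 115 or bmi >= 21 → 60
patient=Ines: systolic >= 121 or ward = 'ER' → 18
patient=Priya: systolic >= 121 or ward = 'ER' → 36
patient=Quinn: systolic >= 115 or bmi >= 21 → 82
patient=Tara: systolic >= 121 or ward = 'ER' → 12
patient=Uma: systolic >= 121 or ward = 'ER' → 16
patient=Yara: systolic >= 90 and bmi < 28 → 18
patient=Zane: systolic >= 143 and ward in ('PED', 'ER') → -31

-29, 22, -15, 60, 18, 36, 82, 12, 16, 18, -31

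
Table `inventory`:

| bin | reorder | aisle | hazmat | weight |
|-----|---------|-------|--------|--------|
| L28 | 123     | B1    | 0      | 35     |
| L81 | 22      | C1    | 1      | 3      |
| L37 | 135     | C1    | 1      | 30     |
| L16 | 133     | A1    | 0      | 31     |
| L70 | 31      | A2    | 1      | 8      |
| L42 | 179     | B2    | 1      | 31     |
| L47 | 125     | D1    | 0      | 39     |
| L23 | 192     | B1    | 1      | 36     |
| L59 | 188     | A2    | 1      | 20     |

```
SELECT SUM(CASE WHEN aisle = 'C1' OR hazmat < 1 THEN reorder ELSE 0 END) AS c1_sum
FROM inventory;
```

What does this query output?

538

bin=L28: ✓ → 123
bin=L81: ✓ → 22
bin=L37: ✓ → 135
bin=L16: ✓ → 133
bin=L70: ✗
bin=L42: ✗
bin=L47: ✓ → 125
bin=L23: ✗
bin=L59: ✗
c1_sum = 123 + 22 + 135 + 133 + 125 = 538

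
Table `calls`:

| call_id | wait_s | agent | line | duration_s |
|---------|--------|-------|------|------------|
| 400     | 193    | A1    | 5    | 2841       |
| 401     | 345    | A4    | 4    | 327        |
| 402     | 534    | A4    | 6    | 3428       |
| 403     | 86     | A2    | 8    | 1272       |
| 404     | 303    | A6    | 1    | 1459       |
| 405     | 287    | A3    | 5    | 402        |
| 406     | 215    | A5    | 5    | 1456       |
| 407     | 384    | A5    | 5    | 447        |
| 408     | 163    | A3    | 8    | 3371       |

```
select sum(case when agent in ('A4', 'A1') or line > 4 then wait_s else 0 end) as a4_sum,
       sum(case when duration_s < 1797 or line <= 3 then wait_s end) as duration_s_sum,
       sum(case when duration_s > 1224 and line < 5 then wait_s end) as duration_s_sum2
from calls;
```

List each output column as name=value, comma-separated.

[a4_sum: agent in ('A4', 'A1') or line > 4]
call_id=400: ✓ → 193
call_id=401: ✓ → 345
call_id=402: ✓ → 534
call_id=403: ✓ → 86
call_id=404: ✗
call_id=405: ✓ → 287
call_id=406: ✓ → 215
call_id=407: ✓ → 384
call_id=408: ✓ → 163
a4_sum = 193 + 345 + 534 + 86 + 287 + 215 + 384 + 163 = 2207
—
[duration_s_sum: duration_s < 1797 or line <= 3]
call_id=400: ✗
call_id=401: ✓ → 345
call_id=402: ✗
call_id=403: ✓ → 86
call_id=404: ✓ → 303
call_id=405: ✓ → 287
call_id=406: ✓ → 215
call_id=407: ✓ → 384
call_id=408: ✗
duration_s_sum = 345 + 86 + 303 + 287 + 215 + 384 = 1620
—
[duration_s_sum2: duration_s > 1224 and line < 5]
call_id=400: ✗
call_id=401: ✗
call_id=402: ✗
call_id=403: ✗
call_id=404: ✓ → 303
call_id=405: ✗
call_id=406: ✗
call_id=407: ✗
call_id=408: ✗
duration_s_sum2 = 303

a4_sum=2207, duration_s_sum=1620, duration_s_sum2=303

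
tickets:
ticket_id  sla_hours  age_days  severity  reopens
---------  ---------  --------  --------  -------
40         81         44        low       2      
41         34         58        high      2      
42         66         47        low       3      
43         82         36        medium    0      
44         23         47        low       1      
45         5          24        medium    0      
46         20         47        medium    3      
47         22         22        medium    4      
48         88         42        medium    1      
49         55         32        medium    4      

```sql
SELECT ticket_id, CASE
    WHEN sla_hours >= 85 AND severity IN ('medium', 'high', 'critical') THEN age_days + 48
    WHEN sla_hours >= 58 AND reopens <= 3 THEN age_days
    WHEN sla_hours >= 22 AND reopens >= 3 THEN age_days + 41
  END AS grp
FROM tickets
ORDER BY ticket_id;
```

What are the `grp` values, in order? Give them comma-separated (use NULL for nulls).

ticket_id=40: sla_hours >= 58 AND reopens <= 3 → 44
ticket_id=41: (no match → NULL) → NULL
ticket_id=42: sla_hours >= 58 AND reopens <= 3 → 47
ticket_id=43: sla_hours >= 58 AND reopens <= 3 → 36
ticket_id=44: (no match → NULL) → NULL
ticket_id=45: (no match → NULL) → NULL
ticket_id=46: (no match → NULL) → NULL
ticket_id=47: sla_hours >= 22 AND reopens >= 3 → 63
ticket_id=48: sla_hours >= 85 AND severity IN ('medium', 'high', 'critical') → 90
ticket_id=49: sla_hours >= 22 AND reopens >= 3 → 73

44, NULL, 47, 36, NULL, NULL, NULL, 63, 90, 73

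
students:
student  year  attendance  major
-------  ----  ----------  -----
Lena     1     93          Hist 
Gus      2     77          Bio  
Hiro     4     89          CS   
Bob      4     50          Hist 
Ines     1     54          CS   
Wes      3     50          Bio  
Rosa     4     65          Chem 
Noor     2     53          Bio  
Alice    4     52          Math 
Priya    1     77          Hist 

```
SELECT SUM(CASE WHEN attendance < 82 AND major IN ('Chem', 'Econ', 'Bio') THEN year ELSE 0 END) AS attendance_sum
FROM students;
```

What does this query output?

student=Lena: ✗
student=Gus: ✓ → 2
student=Hiro: ✗
student=Bob: ✗
student=Ines: ✗
student=Wes: ✓ → 3
student=Rosa: ✓ → 4
student=Noor: ✓ → 2
student=Alice: ✗
student=Priya: ✗
attendance_sum = 2 + 3 + 4 + 2 = 11

11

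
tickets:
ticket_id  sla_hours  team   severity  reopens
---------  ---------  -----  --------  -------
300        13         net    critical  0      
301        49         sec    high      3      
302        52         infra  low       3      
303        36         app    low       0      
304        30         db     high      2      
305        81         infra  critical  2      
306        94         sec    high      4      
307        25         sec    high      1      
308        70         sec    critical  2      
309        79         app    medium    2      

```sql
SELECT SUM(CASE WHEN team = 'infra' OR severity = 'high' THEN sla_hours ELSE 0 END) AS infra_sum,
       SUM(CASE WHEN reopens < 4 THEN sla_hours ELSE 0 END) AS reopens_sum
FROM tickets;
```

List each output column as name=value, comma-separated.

infra_sum=331, reopens_sum=435

[infra_sum: team = 'infra' OR severity = 'high']
ticket_id=300: ✗
ticket_id=301: ✓ → 49
ticket_id=302: ✓ → 52
ticket_id=303: ✗
ticket_id=304: ✓ → 30
ticket_id=305: ✓ → 81
ticket_id=306: ✓ → 94
ticket_id=307: ✓ → 25
ticket_id=308: ✗
ticket_id=309: ✗
infra_sum = 49 + 52 + 30 + 81 + 94 + 25 = 331
—
[reopens_sum: reopens < 4]
ticket_id=300: ✓ → 13
ticket_id=301: ✓ → 49
ticket_id=302: ✓ → 52
ticket_id=303: ✓ → 36
ticket_id=304: ✓ → 30
ticket_id=305: ✓ → 81
ticket_id=306: ✗
ticket_id=307: ✓ → 25
ticket_id=308: ✓ → 70
ticket_id=309: ✓ → 79
reopens_sum = 13 + 49 + 52 + 36 + 30 + 81 + 25 + 70 + 79 = 435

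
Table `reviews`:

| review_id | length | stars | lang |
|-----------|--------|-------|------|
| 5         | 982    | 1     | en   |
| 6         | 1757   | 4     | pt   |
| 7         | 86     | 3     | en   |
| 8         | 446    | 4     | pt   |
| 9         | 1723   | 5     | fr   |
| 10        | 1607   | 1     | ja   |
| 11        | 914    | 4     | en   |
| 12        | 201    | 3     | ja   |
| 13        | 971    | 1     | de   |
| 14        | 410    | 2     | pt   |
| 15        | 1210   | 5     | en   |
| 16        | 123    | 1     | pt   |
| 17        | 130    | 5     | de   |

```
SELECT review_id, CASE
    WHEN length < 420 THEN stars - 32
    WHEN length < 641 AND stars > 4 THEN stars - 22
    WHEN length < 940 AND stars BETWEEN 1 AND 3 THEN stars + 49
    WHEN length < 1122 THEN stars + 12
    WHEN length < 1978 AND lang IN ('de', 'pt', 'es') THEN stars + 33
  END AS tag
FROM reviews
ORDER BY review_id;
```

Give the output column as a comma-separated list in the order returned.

13, 37, -29, 16, NULL, NULL, 16, -29, 13, -30, NULL, -31, -27

review_id=5: length < 1122 → 13
review_id=6: length < 1978 AND lang IN ('de', 'pt', 'es') → 37
review_id=7: length < 420 → -29
review_id=8: length < 1122 → 16
review_id=9: (no match → NULL) → NULL
review_id=10: (no match → NULL) → NULL
review_id=11: length < 1122 → 16
review_id=12: length < 420 → -29
review_id=13: length < 1122 → 13
review_id=14: length < 420 → -30
review_id=15: (no match → NULL) → NULL
review_id=16: length < 420 → -31
review_id=17: length < 420 → -27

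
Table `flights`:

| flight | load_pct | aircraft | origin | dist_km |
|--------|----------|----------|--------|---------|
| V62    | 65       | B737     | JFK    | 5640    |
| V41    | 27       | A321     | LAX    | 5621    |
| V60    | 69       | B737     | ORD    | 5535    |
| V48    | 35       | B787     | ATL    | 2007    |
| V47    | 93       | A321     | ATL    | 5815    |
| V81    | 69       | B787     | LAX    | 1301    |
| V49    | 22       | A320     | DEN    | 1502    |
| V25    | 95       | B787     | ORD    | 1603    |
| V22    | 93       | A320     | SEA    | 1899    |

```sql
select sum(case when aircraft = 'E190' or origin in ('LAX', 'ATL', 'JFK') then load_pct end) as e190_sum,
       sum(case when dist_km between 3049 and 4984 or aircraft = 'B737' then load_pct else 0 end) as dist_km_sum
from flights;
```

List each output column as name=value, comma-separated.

e190_sum=289, dist_km_sum=134

[e190_sum: aircraft = 'E190' or origin in ('LAX', 'ATL', 'JFK')]
flight=V62: ✓ → 65
flight=V41: ✓ → 27
flight=V60: ✗
flight=V48: ✓ → 35
flight=V47: ✓ → 93
flight=V81: ✓ → 69
flight=V49: ✗
flight=V25: ✗
flight=V22: ✗
e190_sum = 65 + 27 + 35 + 93 + 69 = 289
—
[dist_km_sum: dist_km between 3049 and 4984 or aircraft = 'B737']
flight=V62: ✓ → 65
flight=V41: ✗
flight=V60: ✓ → 69
flight=V48: ✗
flight=V47: ✗
flight=V81: ✗
flight=V49: ✗
flight=V25: ✗
flight=V22: ✗
dist_km_sum = 65 + 69 = 134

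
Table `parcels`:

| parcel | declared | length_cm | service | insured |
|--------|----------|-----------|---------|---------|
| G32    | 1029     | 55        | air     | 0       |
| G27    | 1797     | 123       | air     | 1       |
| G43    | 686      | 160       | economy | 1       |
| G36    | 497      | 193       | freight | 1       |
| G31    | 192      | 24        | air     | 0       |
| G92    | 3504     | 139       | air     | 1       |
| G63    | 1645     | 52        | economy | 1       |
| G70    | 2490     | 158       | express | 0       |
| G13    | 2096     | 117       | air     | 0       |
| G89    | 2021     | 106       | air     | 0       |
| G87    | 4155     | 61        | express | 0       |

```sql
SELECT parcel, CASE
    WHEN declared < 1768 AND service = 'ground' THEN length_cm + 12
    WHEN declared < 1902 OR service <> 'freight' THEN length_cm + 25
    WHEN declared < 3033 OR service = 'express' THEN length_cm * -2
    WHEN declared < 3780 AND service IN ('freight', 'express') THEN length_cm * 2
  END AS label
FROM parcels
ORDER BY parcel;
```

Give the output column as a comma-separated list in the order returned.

142, 148, 49, 80, 218, 185, 77, 183, 86, 131, 164

parcel=G13: declared < 1902 OR service <> 'freight' → 142
parcel=G27: declared < 1902 OR service <> 'freight' → 148
parcel=G31: declared < 1902 OR service <> 'freight' → 49
parcel=G32: declared < 1902 OR service <> 'freight' → 80
parcel=G36: declared < 1902 OR service <> 'freight' → 218
parcel=G43: declared < 1902 OR service <> 'freight' → 185
parcel=G63: declared < 1902 OR service <> 'freight' → 77
parcel=G70: declared < 1902 OR service <> 'freight' → 183
parcel=G87: declared < 1902 OR service <> 'freight' → 86
parcel=G89: declared < 1902 OR service <> 'freight' → 131
parcel=G92: declared < 1902 OR service <> 'freight' → 164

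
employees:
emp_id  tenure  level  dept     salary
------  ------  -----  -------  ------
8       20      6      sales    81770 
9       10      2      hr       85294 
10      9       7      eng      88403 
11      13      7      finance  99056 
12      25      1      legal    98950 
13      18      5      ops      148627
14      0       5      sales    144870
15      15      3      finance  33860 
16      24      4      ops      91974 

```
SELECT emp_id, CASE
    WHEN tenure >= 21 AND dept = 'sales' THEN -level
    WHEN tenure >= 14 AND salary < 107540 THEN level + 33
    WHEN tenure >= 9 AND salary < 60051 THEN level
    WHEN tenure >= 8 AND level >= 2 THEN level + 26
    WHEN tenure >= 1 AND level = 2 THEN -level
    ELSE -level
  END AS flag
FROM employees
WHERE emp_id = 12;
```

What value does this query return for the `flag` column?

34

emp_id = 12: tenure=25, level=1, dept=legal, salary=98950.
tenure >= 21 AND dept = 'sales' → false
tenure >= 14 AND salary < 107540 → true → 34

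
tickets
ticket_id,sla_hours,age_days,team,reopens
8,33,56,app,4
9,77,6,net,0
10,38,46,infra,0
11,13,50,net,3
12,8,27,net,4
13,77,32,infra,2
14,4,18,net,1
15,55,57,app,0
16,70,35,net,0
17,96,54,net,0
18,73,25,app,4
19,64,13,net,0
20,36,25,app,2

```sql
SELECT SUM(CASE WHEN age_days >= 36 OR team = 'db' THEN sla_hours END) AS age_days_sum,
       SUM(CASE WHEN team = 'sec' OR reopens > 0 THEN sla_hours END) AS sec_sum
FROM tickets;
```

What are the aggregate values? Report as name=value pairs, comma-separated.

[age_days_sum: age_days >= 36 OR team = 'db']
ticket_id=8: ✓ → 33
ticket_id=9: ✗
ticket_id=10: ✓ → 38
ticket_id=11: ✓ → 13
ticket_id=12: ✗
ticket_id=13: ✗
ticket_id=14: ✗
ticket_id=15: ✓ → 55
ticket_id=16: ✗
ticket_id=17: ✓ → 96
ticket_id=18: ✗
ticket_id=19: ✗
ticket_id=20: ✗
age_days_sum = 33 + 38 + 13 + 55 + 96 = 235
—
[sec_sum: team = 'sec' OR reopens > 0]
ticket_id=8: ✓ → 33
ticket_id=9: ✗
ticket_id=10: ✗
ticket_id=11: ✓ → 13
ticket_id=12: ✓ → 8
ticket_id=13: ✓ → 77
ticket_id=14: ✓ → 4
ticket_id=15: ✗
ticket_id=16: ✗
ticket_id=17: ✗
ticket_id=18: ✓ → 73
ticket_id=19: ✗
ticket_id=20: ✓ → 36
sec_sum = 33 + 13 + 8 + 77 + 4 + 73 + 36 = 244

age_days_sum=235, sec_sum=244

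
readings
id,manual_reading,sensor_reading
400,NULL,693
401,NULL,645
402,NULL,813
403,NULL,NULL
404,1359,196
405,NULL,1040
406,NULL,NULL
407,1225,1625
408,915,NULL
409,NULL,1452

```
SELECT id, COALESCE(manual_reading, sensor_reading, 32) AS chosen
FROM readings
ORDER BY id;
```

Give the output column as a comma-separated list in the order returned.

693, 645, 813, 32, 1359, 1040, 32, 1225, 915, 1452

id=400: manual_reading=NULL, sensor_reading=693 → 693
id=401: manual_reading=NULL, sensor_reading=645 → 645
id=402: manual_reading=NULL, sensor_reading=813 → 813
id=403: manual_reading=NULL, sensor_reading=NULL, → literal 32 → 32
id=404: manual_reading=1359 → 1359
id=405: manual_reading=NULL, sensor_reading=1040 → 1040
id=406: manual_reading=NULL, sensor_reading=NULL, → literal 32 → 32
id=407: manual_reading=1225 → 1225
id=408: manual_reading=915 → 915
id=409: manual_reading=NULL, sensor_reading=1452 → 1452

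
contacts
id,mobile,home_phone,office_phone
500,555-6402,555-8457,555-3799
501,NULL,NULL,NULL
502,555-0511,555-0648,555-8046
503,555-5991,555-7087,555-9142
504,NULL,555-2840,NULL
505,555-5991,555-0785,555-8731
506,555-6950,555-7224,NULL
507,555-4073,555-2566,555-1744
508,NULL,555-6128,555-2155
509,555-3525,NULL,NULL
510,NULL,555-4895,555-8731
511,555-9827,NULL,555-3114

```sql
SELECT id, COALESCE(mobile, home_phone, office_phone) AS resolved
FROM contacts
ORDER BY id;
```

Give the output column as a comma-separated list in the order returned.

555-6402, NULL, 555-0511, 555-5991, 555-2840, 555-5991, 555-6950, 555-4073, 555-6128, 555-3525, 555-4895, 555-9827

id=500: mobile=555-6402 → 555-6402
id=501: mobile=NULL, home_phone=NULL, office_phone=NULL (all NULL) → NULL
id=502: mobile=555-0511 → 555-0511
id=503: mobile=555-5991 → 555-5991
id=504: mobile=NULL, home_phone=555-2840 → 555-2840
id=505: mobile=555-5991 → 555-5991
id=506: mobile=555-6950 → 555-6950
id=507: mobile=555-4073 → 555-4073
id=508: mobile=NULL, home_phone=555-6128 → 555-6128
id=509: mobile=555-3525 → 555-3525
id=510: mobile=NULL, home_phone=555-4895 → 555-4895
id=511: mobile=555-9827 → 555-9827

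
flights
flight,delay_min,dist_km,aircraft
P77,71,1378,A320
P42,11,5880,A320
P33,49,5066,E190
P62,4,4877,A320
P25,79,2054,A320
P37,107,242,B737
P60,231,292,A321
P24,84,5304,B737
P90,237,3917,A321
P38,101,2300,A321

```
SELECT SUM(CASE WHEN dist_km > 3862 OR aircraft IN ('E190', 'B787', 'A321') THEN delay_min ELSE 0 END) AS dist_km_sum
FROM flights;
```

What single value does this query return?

717

flight=P77: ✗
flight=P42: ✓ → 11
flight=P33: ✓ → 49
flight=P62: ✓ → 4
flight=P25: ✗
flight=P37: ✗
flight=P60: ✓ → 231
flight=P24: ✓ → 84
flight=P90: ✓ → 237
flight=P38: ✓ → 101
dist_km_sum = 11 + 49 + 4 + 231 + 84 + 237 + 101 = 717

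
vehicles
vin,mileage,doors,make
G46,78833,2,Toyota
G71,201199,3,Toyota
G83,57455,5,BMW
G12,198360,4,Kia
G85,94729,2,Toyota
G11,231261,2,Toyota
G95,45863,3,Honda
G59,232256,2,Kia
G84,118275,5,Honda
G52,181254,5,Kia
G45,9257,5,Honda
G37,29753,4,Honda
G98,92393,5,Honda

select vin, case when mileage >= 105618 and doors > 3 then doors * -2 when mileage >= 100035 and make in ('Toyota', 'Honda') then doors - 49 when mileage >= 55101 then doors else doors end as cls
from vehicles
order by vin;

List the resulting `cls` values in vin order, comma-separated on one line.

vin=G11: mileage >= 100035 and make in ('Toyota', 'Honda') → -47
vin=G12: mileage >= 105618 and doors > 3 → -8
vin=G37: ELSE → 4
vin=G45: ELSE → 5
vin=G46: mileage >= 55101 → 2
vin=G52: mileage >= 105618 and doors > 3 → -10
vin=G59: mileage >= 55101 → 2
vin=G71: mileage >= 100035 and make in ('Toyota', 'Honda') → -46
vin=G83: mileage >= 55101 → 5
vin=G84: mileage >= 105618 and doors > 3 → -10
vin=G85: mileage >= 55101 → 2
vin=G95: ELSE → 3
vin=G98: mileage >= 55101 → 5

-47, -8, 4, 5, 2, -10, 2, -46, 5, -10, 2, 3, 5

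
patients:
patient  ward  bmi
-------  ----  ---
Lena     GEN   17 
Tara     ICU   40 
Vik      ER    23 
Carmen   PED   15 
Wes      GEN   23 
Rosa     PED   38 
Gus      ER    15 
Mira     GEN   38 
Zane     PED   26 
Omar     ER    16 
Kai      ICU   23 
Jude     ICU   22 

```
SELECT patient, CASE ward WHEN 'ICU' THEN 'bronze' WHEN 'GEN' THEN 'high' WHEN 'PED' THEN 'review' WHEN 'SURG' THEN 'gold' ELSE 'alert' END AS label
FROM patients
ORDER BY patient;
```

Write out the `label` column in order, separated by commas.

review, alert, bronze, bronze, high, high, alert, review, bronze, alert, high, review

patient=Carmen: ward='PED' → review
patient=Gus: ELSE → alert
patient=Jude: ward='ICU' → bronze
patient=Kai: ward='ICU' → bronze
patient=Lena: ward='GEN' → high
patient=Mira: ward='GEN' → high
patient=Omar: ELSE → alert
patient=Rosa: ward='PED' → review
patient=Tara: ward='ICU' → bronze
patient=Vik: ELSE → alert
patient=Wes: ward='GEN' → high
patient=Zane: ward='PED' → review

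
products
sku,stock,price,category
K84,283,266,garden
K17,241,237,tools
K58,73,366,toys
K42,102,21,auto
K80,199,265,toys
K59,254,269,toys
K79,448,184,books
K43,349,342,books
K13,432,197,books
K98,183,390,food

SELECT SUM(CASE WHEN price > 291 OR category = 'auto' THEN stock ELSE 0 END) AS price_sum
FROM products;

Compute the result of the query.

707

sku=K84: ✗
sku=K17: ✗
sku=K58: ✓ → 73
sku=K42: ✓ → 102
sku=K80: ✗
sku=K59: ✗
sku=K79: ✗
sku=K43: ✓ → 349
sku=K13: ✗
sku=K98: ✓ → 183
price_sum = 73 + 102 + 349 + 183 = 707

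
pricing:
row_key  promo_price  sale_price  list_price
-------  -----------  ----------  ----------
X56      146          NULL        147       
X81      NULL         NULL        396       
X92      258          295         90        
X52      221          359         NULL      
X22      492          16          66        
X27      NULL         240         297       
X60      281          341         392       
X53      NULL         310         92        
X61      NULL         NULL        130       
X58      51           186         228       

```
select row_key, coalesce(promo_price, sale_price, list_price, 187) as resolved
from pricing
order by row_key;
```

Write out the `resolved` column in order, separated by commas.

492, 240, 221, 310, 146, 51, 281, 130, 396, 258

row_key=X22: promo_price=492 → 492
row_key=X27: promo_price=NULL, sale_price=240 → 240
row_key=X52: promo_price=221 → 221
row_key=X53: promo_price=NULL, sale_price=310 → 310
row_key=X56: promo_price=146 → 146
row_key=X58: promo_price=51 → 51
row_key=X60: promo_price=281 → 281
row_key=X61: promo_price=NULL, sale_price=NULL, list_price=130 → 130
row_key=X81: promo_price=NULL, sale_price=NULL, list_price=396 → 396
row_key=X92: promo_price=258 → 258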